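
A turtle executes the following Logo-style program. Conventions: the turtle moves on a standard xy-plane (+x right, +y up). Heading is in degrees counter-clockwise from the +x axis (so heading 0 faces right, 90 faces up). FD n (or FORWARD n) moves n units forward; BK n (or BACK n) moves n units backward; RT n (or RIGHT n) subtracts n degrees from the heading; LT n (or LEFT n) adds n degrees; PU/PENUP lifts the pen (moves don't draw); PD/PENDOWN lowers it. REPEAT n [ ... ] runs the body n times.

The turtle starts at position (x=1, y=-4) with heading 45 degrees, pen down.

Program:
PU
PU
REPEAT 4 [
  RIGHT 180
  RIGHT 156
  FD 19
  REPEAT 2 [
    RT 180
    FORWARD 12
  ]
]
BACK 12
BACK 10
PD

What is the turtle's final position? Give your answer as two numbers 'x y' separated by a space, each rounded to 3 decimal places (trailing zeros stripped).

Answer: 0.52 47.753

Derivation:
Executing turtle program step by step:
Start: pos=(1,-4), heading=45, pen down
PU: pen up
PU: pen up
REPEAT 4 [
  -- iteration 1/4 --
  RT 180: heading 45 -> 225
  RT 156: heading 225 -> 69
  FD 19: (1,-4) -> (7.809,13.738) [heading=69, move]
  REPEAT 2 [
    -- iteration 1/2 --
    RT 180: heading 69 -> 249
    FD 12: (7.809,13.738) -> (3.509,2.535) [heading=249, move]
    -- iteration 2/2 --
    RT 180: heading 249 -> 69
    FD 12: (3.509,2.535) -> (7.809,13.738) [heading=69, move]
  ]
  -- iteration 2/4 --
  RT 180: heading 69 -> 249
  RT 156: heading 249 -> 93
  FD 19: (7.809,13.738) -> (6.815,32.712) [heading=93, move]
  REPEAT 2 [
    -- iteration 1/2 --
    RT 180: heading 93 -> 273
    FD 12: (6.815,32.712) -> (7.443,20.728) [heading=273, move]
    -- iteration 2/2 --
    RT 180: heading 273 -> 93
    FD 12: (7.443,20.728) -> (6.815,32.712) [heading=93, move]
  ]
  -- iteration 3/4 --
  RT 180: heading 93 -> 273
  RT 156: heading 273 -> 117
  FD 19: (6.815,32.712) -> (-1.811,49.641) [heading=117, move]
  REPEAT 2 [
    -- iteration 1/2 --
    RT 180: heading 117 -> 297
    FD 12: (-1.811,49.641) -> (3.637,38.949) [heading=297, move]
    -- iteration 2/2 --
    RT 180: heading 297 -> 117
    FD 12: (3.637,38.949) -> (-1.811,49.641) [heading=117, move]
  ]
  -- iteration 4/4 --
  RT 180: heading 117 -> 297
  RT 156: heading 297 -> 141
  FD 19: (-1.811,49.641) -> (-16.577,61.598) [heading=141, move]
  REPEAT 2 [
    -- iteration 1/2 --
    RT 180: heading 141 -> 321
    FD 12: (-16.577,61.598) -> (-7.251,54.046) [heading=321, move]
    -- iteration 2/2 --
    RT 180: heading 321 -> 141
    FD 12: (-7.251,54.046) -> (-16.577,61.598) [heading=141, move]
  ]
]
BK 12: (-16.577,61.598) -> (-7.251,54.046) [heading=141, move]
BK 10: (-7.251,54.046) -> (0.52,47.753) [heading=141, move]
PD: pen down
Final: pos=(0.52,47.753), heading=141, 0 segment(s) drawn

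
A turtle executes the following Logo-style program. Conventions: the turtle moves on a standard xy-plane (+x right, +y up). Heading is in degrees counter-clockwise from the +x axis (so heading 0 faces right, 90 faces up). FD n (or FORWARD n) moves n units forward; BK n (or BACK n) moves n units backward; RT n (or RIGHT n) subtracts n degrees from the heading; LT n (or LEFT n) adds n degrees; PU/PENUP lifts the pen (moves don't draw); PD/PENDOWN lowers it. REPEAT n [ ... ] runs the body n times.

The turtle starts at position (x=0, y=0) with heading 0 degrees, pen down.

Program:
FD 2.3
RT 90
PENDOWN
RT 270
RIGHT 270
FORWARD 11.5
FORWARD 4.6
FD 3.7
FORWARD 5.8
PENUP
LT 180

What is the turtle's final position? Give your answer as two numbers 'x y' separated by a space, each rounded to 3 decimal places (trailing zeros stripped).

Executing turtle program step by step:
Start: pos=(0,0), heading=0, pen down
FD 2.3: (0,0) -> (2.3,0) [heading=0, draw]
RT 90: heading 0 -> 270
PD: pen down
RT 270: heading 270 -> 0
RT 270: heading 0 -> 90
FD 11.5: (2.3,0) -> (2.3,11.5) [heading=90, draw]
FD 4.6: (2.3,11.5) -> (2.3,16.1) [heading=90, draw]
FD 3.7: (2.3,16.1) -> (2.3,19.8) [heading=90, draw]
FD 5.8: (2.3,19.8) -> (2.3,25.6) [heading=90, draw]
PU: pen up
LT 180: heading 90 -> 270
Final: pos=(2.3,25.6), heading=270, 5 segment(s) drawn

Answer: 2.3 25.6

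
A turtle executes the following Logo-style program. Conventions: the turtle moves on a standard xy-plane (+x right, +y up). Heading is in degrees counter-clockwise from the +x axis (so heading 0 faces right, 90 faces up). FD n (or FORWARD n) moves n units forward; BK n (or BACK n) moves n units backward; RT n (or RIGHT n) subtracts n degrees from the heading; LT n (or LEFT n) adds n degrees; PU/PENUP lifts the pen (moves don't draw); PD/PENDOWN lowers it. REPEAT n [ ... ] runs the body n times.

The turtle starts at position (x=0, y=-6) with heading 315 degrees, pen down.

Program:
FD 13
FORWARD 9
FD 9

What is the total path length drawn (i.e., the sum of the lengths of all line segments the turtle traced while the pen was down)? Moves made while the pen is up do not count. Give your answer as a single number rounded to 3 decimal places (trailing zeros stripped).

Answer: 31

Derivation:
Executing turtle program step by step:
Start: pos=(0,-6), heading=315, pen down
FD 13: (0,-6) -> (9.192,-15.192) [heading=315, draw]
FD 9: (9.192,-15.192) -> (15.556,-21.556) [heading=315, draw]
FD 9: (15.556,-21.556) -> (21.92,-27.92) [heading=315, draw]
Final: pos=(21.92,-27.92), heading=315, 3 segment(s) drawn

Segment lengths:
  seg 1: (0,-6) -> (9.192,-15.192), length = 13
  seg 2: (9.192,-15.192) -> (15.556,-21.556), length = 9
  seg 3: (15.556,-21.556) -> (21.92,-27.92), length = 9
Total = 31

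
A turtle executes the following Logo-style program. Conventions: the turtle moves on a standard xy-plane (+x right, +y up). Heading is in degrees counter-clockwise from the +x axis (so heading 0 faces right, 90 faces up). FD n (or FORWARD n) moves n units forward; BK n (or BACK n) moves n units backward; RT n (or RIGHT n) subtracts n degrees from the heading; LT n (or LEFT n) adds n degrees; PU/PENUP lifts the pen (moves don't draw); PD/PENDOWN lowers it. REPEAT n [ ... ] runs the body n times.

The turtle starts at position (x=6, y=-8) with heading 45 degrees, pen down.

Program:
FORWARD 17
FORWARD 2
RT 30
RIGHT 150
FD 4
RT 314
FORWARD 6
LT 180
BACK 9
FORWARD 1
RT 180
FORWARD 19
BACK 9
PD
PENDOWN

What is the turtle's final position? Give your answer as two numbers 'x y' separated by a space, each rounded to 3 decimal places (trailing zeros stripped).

Executing turtle program step by step:
Start: pos=(6,-8), heading=45, pen down
FD 17: (6,-8) -> (18.021,4.021) [heading=45, draw]
FD 2: (18.021,4.021) -> (19.435,5.435) [heading=45, draw]
RT 30: heading 45 -> 15
RT 150: heading 15 -> 225
FD 4: (19.435,5.435) -> (16.607,2.607) [heading=225, draw]
RT 314: heading 225 -> 271
FD 6: (16.607,2.607) -> (16.711,-3.392) [heading=271, draw]
LT 180: heading 271 -> 91
BK 9: (16.711,-3.392) -> (16.868,-12.391) [heading=91, draw]
FD 1: (16.868,-12.391) -> (16.851,-11.391) [heading=91, draw]
RT 180: heading 91 -> 271
FD 19: (16.851,-11.391) -> (17.183,-30.388) [heading=271, draw]
BK 9: (17.183,-30.388) -> (17.025,-21.39) [heading=271, draw]
PD: pen down
PD: pen down
Final: pos=(17.025,-21.39), heading=271, 8 segment(s) drawn

Answer: 17.025 -21.39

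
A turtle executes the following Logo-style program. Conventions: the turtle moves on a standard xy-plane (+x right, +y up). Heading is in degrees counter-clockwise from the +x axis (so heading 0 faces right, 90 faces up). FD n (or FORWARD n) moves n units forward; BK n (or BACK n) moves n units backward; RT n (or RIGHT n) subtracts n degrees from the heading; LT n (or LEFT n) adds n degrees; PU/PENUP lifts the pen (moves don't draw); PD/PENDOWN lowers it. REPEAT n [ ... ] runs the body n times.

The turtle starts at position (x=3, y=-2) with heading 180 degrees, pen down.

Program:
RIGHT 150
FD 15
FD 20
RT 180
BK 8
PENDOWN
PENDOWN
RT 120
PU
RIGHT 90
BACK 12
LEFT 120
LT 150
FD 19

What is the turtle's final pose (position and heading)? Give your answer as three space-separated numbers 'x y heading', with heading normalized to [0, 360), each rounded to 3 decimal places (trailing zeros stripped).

Executing turtle program step by step:
Start: pos=(3,-2), heading=180, pen down
RT 150: heading 180 -> 30
FD 15: (3,-2) -> (15.99,5.5) [heading=30, draw]
FD 20: (15.99,5.5) -> (33.311,15.5) [heading=30, draw]
RT 180: heading 30 -> 210
BK 8: (33.311,15.5) -> (40.239,19.5) [heading=210, draw]
PD: pen down
PD: pen down
RT 120: heading 210 -> 90
PU: pen up
RT 90: heading 90 -> 0
BK 12: (40.239,19.5) -> (28.239,19.5) [heading=0, move]
LT 120: heading 0 -> 120
LT 150: heading 120 -> 270
FD 19: (28.239,19.5) -> (28.239,0.5) [heading=270, move]
Final: pos=(28.239,0.5), heading=270, 3 segment(s) drawn

Answer: 28.239 0.5 270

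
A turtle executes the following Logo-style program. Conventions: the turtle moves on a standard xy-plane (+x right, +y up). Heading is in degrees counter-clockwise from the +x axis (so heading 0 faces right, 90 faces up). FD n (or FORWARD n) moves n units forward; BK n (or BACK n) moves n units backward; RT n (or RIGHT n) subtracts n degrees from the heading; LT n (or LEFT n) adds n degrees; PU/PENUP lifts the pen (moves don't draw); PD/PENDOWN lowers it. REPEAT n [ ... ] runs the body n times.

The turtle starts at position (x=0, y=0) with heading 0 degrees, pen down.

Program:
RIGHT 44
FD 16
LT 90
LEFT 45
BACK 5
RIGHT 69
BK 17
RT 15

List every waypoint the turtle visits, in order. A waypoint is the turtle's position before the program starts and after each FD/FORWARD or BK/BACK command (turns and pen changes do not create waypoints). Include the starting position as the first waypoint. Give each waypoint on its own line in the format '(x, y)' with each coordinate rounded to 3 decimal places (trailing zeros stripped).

Answer: (0, 0)
(11.509, -11.115)
(11.597, -16.114)
(-4.165, -22.482)

Derivation:
Executing turtle program step by step:
Start: pos=(0,0), heading=0, pen down
RT 44: heading 0 -> 316
FD 16: (0,0) -> (11.509,-11.115) [heading=316, draw]
LT 90: heading 316 -> 46
LT 45: heading 46 -> 91
BK 5: (11.509,-11.115) -> (11.597,-16.114) [heading=91, draw]
RT 69: heading 91 -> 22
BK 17: (11.597,-16.114) -> (-4.165,-22.482) [heading=22, draw]
RT 15: heading 22 -> 7
Final: pos=(-4.165,-22.482), heading=7, 3 segment(s) drawn
Waypoints (4 total):
(0, 0)
(11.509, -11.115)
(11.597, -16.114)
(-4.165, -22.482)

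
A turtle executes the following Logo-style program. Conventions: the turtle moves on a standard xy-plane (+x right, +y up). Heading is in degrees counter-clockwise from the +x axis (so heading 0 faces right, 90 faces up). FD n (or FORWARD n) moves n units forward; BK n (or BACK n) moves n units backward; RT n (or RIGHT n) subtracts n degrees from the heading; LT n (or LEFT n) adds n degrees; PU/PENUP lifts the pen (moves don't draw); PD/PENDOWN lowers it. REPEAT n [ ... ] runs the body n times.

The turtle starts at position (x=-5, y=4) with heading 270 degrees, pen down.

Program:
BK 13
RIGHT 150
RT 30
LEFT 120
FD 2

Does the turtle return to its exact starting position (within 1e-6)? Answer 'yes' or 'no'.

Answer: no

Derivation:
Executing turtle program step by step:
Start: pos=(-5,4), heading=270, pen down
BK 13: (-5,4) -> (-5,17) [heading=270, draw]
RT 150: heading 270 -> 120
RT 30: heading 120 -> 90
LT 120: heading 90 -> 210
FD 2: (-5,17) -> (-6.732,16) [heading=210, draw]
Final: pos=(-6.732,16), heading=210, 2 segment(s) drawn

Start position: (-5, 4)
Final position: (-6.732, 16)
Distance = 12.124; >= 1e-6 -> NOT closed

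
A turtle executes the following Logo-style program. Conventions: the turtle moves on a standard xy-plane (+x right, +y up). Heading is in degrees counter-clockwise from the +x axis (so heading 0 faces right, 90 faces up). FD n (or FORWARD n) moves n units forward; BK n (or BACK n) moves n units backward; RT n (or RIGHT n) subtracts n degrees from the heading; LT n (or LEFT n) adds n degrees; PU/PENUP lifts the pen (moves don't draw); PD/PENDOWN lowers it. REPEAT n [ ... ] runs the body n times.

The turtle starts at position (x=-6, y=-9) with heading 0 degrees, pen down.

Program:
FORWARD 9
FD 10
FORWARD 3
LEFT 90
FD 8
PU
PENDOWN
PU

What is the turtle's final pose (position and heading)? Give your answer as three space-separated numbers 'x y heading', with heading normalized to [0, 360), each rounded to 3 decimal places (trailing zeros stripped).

Executing turtle program step by step:
Start: pos=(-6,-9), heading=0, pen down
FD 9: (-6,-9) -> (3,-9) [heading=0, draw]
FD 10: (3,-9) -> (13,-9) [heading=0, draw]
FD 3: (13,-9) -> (16,-9) [heading=0, draw]
LT 90: heading 0 -> 90
FD 8: (16,-9) -> (16,-1) [heading=90, draw]
PU: pen up
PD: pen down
PU: pen up
Final: pos=(16,-1), heading=90, 4 segment(s) drawn

Answer: 16 -1 90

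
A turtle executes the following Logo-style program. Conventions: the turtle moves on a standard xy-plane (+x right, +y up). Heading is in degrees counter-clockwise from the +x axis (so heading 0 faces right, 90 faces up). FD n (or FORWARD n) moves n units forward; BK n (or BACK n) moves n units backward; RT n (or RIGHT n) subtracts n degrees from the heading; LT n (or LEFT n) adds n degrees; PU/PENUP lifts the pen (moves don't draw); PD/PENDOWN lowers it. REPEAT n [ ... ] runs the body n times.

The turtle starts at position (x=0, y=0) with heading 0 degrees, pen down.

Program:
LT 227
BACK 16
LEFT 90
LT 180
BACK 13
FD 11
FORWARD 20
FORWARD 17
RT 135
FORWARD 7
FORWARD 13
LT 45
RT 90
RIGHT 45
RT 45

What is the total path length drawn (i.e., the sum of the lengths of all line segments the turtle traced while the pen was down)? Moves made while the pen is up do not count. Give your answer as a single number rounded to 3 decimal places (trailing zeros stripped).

Executing turtle program step by step:
Start: pos=(0,0), heading=0, pen down
LT 227: heading 0 -> 227
BK 16: (0,0) -> (10.912,11.702) [heading=227, draw]
LT 90: heading 227 -> 317
LT 180: heading 317 -> 137
BK 13: (10.912,11.702) -> (20.42,2.836) [heading=137, draw]
FD 11: (20.42,2.836) -> (12.375,10.338) [heading=137, draw]
FD 20: (12.375,10.338) -> (-2.252,23.978) [heading=137, draw]
FD 17: (-2.252,23.978) -> (-14.685,35.572) [heading=137, draw]
RT 135: heading 137 -> 2
FD 7: (-14.685,35.572) -> (-7.69,35.816) [heading=2, draw]
FD 13: (-7.69,35.816) -> (5.302,36.27) [heading=2, draw]
LT 45: heading 2 -> 47
RT 90: heading 47 -> 317
RT 45: heading 317 -> 272
RT 45: heading 272 -> 227
Final: pos=(5.302,36.27), heading=227, 7 segment(s) drawn

Segment lengths:
  seg 1: (0,0) -> (10.912,11.702), length = 16
  seg 2: (10.912,11.702) -> (20.42,2.836), length = 13
  seg 3: (20.42,2.836) -> (12.375,10.338), length = 11
  seg 4: (12.375,10.338) -> (-2.252,23.978), length = 20
  seg 5: (-2.252,23.978) -> (-14.685,35.572), length = 17
  seg 6: (-14.685,35.572) -> (-7.69,35.816), length = 7
  seg 7: (-7.69,35.816) -> (5.302,36.27), length = 13
Total = 97

Answer: 97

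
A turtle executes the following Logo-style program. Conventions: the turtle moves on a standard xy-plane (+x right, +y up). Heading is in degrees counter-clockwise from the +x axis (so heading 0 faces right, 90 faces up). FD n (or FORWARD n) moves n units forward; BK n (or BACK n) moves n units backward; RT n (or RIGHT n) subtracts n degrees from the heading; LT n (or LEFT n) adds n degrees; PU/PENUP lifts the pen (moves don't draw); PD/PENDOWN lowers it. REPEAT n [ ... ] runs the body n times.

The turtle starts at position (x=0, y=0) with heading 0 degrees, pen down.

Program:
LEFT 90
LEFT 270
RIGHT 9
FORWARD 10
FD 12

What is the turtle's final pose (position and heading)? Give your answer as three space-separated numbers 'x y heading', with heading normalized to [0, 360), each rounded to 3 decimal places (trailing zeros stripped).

Executing turtle program step by step:
Start: pos=(0,0), heading=0, pen down
LT 90: heading 0 -> 90
LT 270: heading 90 -> 0
RT 9: heading 0 -> 351
FD 10: (0,0) -> (9.877,-1.564) [heading=351, draw]
FD 12: (9.877,-1.564) -> (21.729,-3.442) [heading=351, draw]
Final: pos=(21.729,-3.442), heading=351, 2 segment(s) drawn

Answer: 21.729 -3.442 351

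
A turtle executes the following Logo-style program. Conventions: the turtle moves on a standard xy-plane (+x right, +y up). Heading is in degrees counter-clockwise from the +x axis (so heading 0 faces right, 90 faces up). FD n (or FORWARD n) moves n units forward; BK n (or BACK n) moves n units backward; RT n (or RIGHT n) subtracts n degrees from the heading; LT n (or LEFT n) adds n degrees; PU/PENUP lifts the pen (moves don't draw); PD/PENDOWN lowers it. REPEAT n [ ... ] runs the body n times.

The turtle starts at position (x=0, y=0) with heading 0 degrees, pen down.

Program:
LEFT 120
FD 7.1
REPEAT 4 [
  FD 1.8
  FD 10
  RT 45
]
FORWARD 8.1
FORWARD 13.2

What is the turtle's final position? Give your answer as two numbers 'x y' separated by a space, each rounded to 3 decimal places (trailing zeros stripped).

Answer: 25.871 12.165

Derivation:
Executing turtle program step by step:
Start: pos=(0,0), heading=0, pen down
LT 120: heading 0 -> 120
FD 7.1: (0,0) -> (-3.55,6.149) [heading=120, draw]
REPEAT 4 [
  -- iteration 1/4 --
  FD 1.8: (-3.55,6.149) -> (-4.45,7.708) [heading=120, draw]
  FD 10: (-4.45,7.708) -> (-9.45,16.368) [heading=120, draw]
  RT 45: heading 120 -> 75
  -- iteration 2/4 --
  FD 1.8: (-9.45,16.368) -> (-8.984,18.107) [heading=75, draw]
  FD 10: (-8.984,18.107) -> (-6.396,27.766) [heading=75, draw]
  RT 45: heading 75 -> 30
  -- iteration 3/4 --
  FD 1.8: (-6.396,27.766) -> (-4.837,28.666) [heading=30, draw]
  FD 10: (-4.837,28.666) -> (3.823,33.666) [heading=30, draw]
  RT 45: heading 30 -> 345
  -- iteration 4/4 --
  FD 1.8: (3.823,33.666) -> (5.562,33.2) [heading=345, draw]
  FD 10: (5.562,33.2) -> (15.221,30.612) [heading=345, draw]
  RT 45: heading 345 -> 300
]
FD 8.1: (15.221,30.612) -> (19.271,23.597) [heading=300, draw]
FD 13.2: (19.271,23.597) -> (25.871,12.165) [heading=300, draw]
Final: pos=(25.871,12.165), heading=300, 11 segment(s) drawn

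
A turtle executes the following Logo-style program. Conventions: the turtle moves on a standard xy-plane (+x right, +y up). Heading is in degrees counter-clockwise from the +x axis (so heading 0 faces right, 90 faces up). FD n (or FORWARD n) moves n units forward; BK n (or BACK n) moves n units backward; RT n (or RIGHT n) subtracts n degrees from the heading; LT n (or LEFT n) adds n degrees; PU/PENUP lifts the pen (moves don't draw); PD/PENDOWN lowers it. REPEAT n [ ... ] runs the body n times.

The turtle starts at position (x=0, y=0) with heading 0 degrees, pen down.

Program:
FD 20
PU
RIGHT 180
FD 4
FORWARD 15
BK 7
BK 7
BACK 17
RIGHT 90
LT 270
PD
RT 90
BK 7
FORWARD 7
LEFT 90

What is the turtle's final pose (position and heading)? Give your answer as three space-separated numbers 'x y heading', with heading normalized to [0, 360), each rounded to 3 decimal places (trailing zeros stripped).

Answer: 32 0 0

Derivation:
Executing turtle program step by step:
Start: pos=(0,0), heading=0, pen down
FD 20: (0,0) -> (20,0) [heading=0, draw]
PU: pen up
RT 180: heading 0 -> 180
FD 4: (20,0) -> (16,0) [heading=180, move]
FD 15: (16,0) -> (1,0) [heading=180, move]
BK 7: (1,0) -> (8,0) [heading=180, move]
BK 7: (8,0) -> (15,0) [heading=180, move]
BK 17: (15,0) -> (32,0) [heading=180, move]
RT 90: heading 180 -> 90
LT 270: heading 90 -> 0
PD: pen down
RT 90: heading 0 -> 270
BK 7: (32,0) -> (32,7) [heading=270, draw]
FD 7: (32,7) -> (32,0) [heading=270, draw]
LT 90: heading 270 -> 0
Final: pos=(32,0), heading=0, 3 segment(s) drawn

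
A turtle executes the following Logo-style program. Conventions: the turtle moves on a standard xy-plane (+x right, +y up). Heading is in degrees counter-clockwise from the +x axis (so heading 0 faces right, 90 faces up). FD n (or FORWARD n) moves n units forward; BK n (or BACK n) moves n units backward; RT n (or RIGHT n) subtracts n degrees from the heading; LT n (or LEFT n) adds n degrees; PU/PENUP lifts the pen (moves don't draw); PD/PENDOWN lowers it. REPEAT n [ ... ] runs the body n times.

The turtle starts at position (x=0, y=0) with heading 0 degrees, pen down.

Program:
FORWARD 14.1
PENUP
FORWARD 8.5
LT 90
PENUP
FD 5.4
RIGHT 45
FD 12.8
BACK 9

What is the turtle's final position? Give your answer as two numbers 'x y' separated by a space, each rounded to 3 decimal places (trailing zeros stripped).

Executing turtle program step by step:
Start: pos=(0,0), heading=0, pen down
FD 14.1: (0,0) -> (14.1,0) [heading=0, draw]
PU: pen up
FD 8.5: (14.1,0) -> (22.6,0) [heading=0, move]
LT 90: heading 0 -> 90
PU: pen up
FD 5.4: (22.6,0) -> (22.6,5.4) [heading=90, move]
RT 45: heading 90 -> 45
FD 12.8: (22.6,5.4) -> (31.651,14.451) [heading=45, move]
BK 9: (31.651,14.451) -> (25.287,8.087) [heading=45, move]
Final: pos=(25.287,8.087), heading=45, 1 segment(s) drawn

Answer: 25.287 8.087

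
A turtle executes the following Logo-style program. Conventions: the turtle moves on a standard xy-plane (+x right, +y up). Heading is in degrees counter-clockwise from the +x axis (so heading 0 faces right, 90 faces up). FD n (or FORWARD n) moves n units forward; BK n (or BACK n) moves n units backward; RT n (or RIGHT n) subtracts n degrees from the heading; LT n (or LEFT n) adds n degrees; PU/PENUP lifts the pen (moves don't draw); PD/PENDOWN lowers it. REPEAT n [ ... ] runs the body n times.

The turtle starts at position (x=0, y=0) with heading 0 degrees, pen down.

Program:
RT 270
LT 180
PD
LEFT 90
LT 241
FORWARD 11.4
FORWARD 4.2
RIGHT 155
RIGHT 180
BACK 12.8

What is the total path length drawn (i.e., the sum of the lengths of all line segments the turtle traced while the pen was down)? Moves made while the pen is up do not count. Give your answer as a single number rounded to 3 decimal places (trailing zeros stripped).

Executing turtle program step by step:
Start: pos=(0,0), heading=0, pen down
RT 270: heading 0 -> 90
LT 180: heading 90 -> 270
PD: pen down
LT 90: heading 270 -> 0
LT 241: heading 0 -> 241
FD 11.4: (0,0) -> (-5.527,-9.971) [heading=241, draw]
FD 4.2: (-5.527,-9.971) -> (-7.563,-13.644) [heading=241, draw]
RT 155: heading 241 -> 86
RT 180: heading 86 -> 266
BK 12.8: (-7.563,-13.644) -> (-6.67,-0.875) [heading=266, draw]
Final: pos=(-6.67,-0.875), heading=266, 3 segment(s) drawn

Segment lengths:
  seg 1: (0,0) -> (-5.527,-9.971), length = 11.4
  seg 2: (-5.527,-9.971) -> (-7.563,-13.644), length = 4.2
  seg 3: (-7.563,-13.644) -> (-6.67,-0.875), length = 12.8
Total = 28.4

Answer: 28.4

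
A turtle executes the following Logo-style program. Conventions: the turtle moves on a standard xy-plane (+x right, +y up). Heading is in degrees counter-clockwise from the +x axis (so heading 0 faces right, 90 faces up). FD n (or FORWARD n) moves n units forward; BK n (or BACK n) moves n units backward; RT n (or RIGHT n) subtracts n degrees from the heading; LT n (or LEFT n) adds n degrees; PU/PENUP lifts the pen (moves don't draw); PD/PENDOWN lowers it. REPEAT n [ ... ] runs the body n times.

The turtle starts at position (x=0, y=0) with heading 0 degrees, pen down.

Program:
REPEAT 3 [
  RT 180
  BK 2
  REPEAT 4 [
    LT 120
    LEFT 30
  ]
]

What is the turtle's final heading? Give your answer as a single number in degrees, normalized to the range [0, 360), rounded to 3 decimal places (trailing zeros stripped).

Executing turtle program step by step:
Start: pos=(0,0), heading=0, pen down
REPEAT 3 [
  -- iteration 1/3 --
  RT 180: heading 0 -> 180
  BK 2: (0,0) -> (2,0) [heading=180, draw]
  REPEAT 4 [
    -- iteration 1/4 --
    LT 120: heading 180 -> 300
    LT 30: heading 300 -> 330
    -- iteration 2/4 --
    LT 120: heading 330 -> 90
    LT 30: heading 90 -> 120
    -- iteration 3/4 --
    LT 120: heading 120 -> 240
    LT 30: heading 240 -> 270
    -- iteration 4/4 --
    LT 120: heading 270 -> 30
    LT 30: heading 30 -> 60
  ]
  -- iteration 2/3 --
  RT 180: heading 60 -> 240
  BK 2: (2,0) -> (3,1.732) [heading=240, draw]
  REPEAT 4 [
    -- iteration 1/4 --
    LT 120: heading 240 -> 0
    LT 30: heading 0 -> 30
    -- iteration 2/4 --
    LT 120: heading 30 -> 150
    LT 30: heading 150 -> 180
    -- iteration 3/4 --
    LT 120: heading 180 -> 300
    LT 30: heading 300 -> 330
    -- iteration 4/4 --
    LT 120: heading 330 -> 90
    LT 30: heading 90 -> 120
  ]
  -- iteration 3/3 --
  RT 180: heading 120 -> 300
  BK 2: (3,1.732) -> (2,3.464) [heading=300, draw]
  REPEAT 4 [
    -- iteration 1/4 --
    LT 120: heading 300 -> 60
    LT 30: heading 60 -> 90
    -- iteration 2/4 --
    LT 120: heading 90 -> 210
    LT 30: heading 210 -> 240
    -- iteration 3/4 --
    LT 120: heading 240 -> 0
    LT 30: heading 0 -> 30
    -- iteration 4/4 --
    LT 120: heading 30 -> 150
    LT 30: heading 150 -> 180
  ]
]
Final: pos=(2,3.464), heading=180, 3 segment(s) drawn

Answer: 180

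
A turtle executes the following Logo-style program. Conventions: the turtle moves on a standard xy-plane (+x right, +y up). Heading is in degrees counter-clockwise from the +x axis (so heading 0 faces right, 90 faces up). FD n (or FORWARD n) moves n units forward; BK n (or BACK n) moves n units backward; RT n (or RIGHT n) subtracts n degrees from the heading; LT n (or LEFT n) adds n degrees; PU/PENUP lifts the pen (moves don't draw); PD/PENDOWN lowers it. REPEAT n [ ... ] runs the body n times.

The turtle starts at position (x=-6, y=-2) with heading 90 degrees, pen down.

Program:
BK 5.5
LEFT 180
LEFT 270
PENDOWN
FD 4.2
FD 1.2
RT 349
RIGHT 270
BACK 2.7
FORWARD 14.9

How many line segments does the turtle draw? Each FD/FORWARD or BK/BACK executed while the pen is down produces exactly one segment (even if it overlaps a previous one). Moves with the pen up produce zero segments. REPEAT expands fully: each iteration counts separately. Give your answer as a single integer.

Answer: 5

Derivation:
Executing turtle program step by step:
Start: pos=(-6,-2), heading=90, pen down
BK 5.5: (-6,-2) -> (-6,-7.5) [heading=90, draw]
LT 180: heading 90 -> 270
LT 270: heading 270 -> 180
PD: pen down
FD 4.2: (-6,-7.5) -> (-10.2,-7.5) [heading=180, draw]
FD 1.2: (-10.2,-7.5) -> (-11.4,-7.5) [heading=180, draw]
RT 349: heading 180 -> 191
RT 270: heading 191 -> 281
BK 2.7: (-11.4,-7.5) -> (-11.915,-4.85) [heading=281, draw]
FD 14.9: (-11.915,-4.85) -> (-9.072,-19.476) [heading=281, draw]
Final: pos=(-9.072,-19.476), heading=281, 5 segment(s) drawn
Segments drawn: 5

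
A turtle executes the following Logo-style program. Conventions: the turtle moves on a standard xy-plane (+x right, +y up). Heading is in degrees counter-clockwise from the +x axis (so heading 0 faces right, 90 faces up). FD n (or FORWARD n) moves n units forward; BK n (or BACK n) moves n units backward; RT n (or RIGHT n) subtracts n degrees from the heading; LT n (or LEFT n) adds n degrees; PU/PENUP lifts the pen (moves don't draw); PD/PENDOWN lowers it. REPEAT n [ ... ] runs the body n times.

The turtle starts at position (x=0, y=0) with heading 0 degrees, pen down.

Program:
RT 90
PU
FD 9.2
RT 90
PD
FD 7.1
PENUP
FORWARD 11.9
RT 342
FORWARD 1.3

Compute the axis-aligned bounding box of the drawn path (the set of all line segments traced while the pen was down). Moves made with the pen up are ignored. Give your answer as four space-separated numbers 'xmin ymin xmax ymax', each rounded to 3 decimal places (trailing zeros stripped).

Answer: -7.1 -9.2 0 -9.2

Derivation:
Executing turtle program step by step:
Start: pos=(0,0), heading=0, pen down
RT 90: heading 0 -> 270
PU: pen up
FD 9.2: (0,0) -> (0,-9.2) [heading=270, move]
RT 90: heading 270 -> 180
PD: pen down
FD 7.1: (0,-9.2) -> (-7.1,-9.2) [heading=180, draw]
PU: pen up
FD 11.9: (-7.1,-9.2) -> (-19,-9.2) [heading=180, move]
RT 342: heading 180 -> 198
FD 1.3: (-19,-9.2) -> (-20.236,-9.602) [heading=198, move]
Final: pos=(-20.236,-9.602), heading=198, 1 segment(s) drawn

Segment endpoints: x in {-7.1, 0}, y in {-9.2}
xmin=-7.1, ymin=-9.2, xmax=0, ymax=-9.2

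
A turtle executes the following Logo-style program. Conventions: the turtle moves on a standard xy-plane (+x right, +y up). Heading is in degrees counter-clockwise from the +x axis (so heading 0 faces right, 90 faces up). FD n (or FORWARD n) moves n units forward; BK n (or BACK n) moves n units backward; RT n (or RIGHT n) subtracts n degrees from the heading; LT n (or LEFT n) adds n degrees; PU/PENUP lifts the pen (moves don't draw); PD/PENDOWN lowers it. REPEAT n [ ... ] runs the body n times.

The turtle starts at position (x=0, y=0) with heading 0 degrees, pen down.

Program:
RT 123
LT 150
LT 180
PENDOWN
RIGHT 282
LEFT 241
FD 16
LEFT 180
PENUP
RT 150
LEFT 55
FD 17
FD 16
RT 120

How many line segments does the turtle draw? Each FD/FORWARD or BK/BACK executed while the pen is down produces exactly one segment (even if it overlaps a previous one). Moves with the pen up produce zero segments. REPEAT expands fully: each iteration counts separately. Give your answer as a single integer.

Answer: 1

Derivation:
Executing turtle program step by step:
Start: pos=(0,0), heading=0, pen down
RT 123: heading 0 -> 237
LT 150: heading 237 -> 27
LT 180: heading 27 -> 207
PD: pen down
RT 282: heading 207 -> 285
LT 241: heading 285 -> 166
FD 16: (0,0) -> (-15.525,3.871) [heading=166, draw]
LT 180: heading 166 -> 346
PU: pen up
RT 150: heading 346 -> 196
LT 55: heading 196 -> 251
FD 17: (-15.525,3.871) -> (-21.059,-12.203) [heading=251, move]
FD 16: (-21.059,-12.203) -> (-26.268,-27.331) [heading=251, move]
RT 120: heading 251 -> 131
Final: pos=(-26.268,-27.331), heading=131, 1 segment(s) drawn
Segments drawn: 1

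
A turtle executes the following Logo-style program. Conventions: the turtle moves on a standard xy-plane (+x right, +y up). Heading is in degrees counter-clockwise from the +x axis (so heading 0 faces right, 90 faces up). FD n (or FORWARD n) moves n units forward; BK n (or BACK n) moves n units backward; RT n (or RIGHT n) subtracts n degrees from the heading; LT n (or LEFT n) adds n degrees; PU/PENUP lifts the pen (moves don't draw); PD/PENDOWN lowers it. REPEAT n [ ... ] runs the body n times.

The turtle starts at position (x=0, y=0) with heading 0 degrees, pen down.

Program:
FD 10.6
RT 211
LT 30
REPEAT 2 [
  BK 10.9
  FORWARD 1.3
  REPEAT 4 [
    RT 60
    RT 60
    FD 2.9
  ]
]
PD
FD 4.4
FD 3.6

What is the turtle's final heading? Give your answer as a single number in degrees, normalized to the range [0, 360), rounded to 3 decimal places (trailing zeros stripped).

Answer: 299

Derivation:
Executing turtle program step by step:
Start: pos=(0,0), heading=0, pen down
FD 10.6: (0,0) -> (10.6,0) [heading=0, draw]
RT 211: heading 0 -> 149
LT 30: heading 149 -> 179
REPEAT 2 [
  -- iteration 1/2 --
  BK 10.9: (10.6,0) -> (21.498,-0.19) [heading=179, draw]
  FD 1.3: (21.498,-0.19) -> (20.199,-0.168) [heading=179, draw]
  REPEAT 4 [
    -- iteration 1/4 --
    RT 60: heading 179 -> 119
    RT 60: heading 119 -> 59
    FD 2.9: (20.199,-0.168) -> (21.692,2.318) [heading=59, draw]
    -- iteration 2/4 --
    RT 60: heading 59 -> 359
    RT 60: heading 359 -> 299
    FD 2.9: (21.692,2.318) -> (23.098,-0.218) [heading=299, draw]
    -- iteration 3/4 --
    RT 60: heading 299 -> 239
    RT 60: heading 239 -> 179
    FD 2.9: (23.098,-0.218) -> (20.199,-0.168) [heading=179, draw]
    -- iteration 4/4 --
    RT 60: heading 179 -> 119
    RT 60: heading 119 -> 59
    FD 2.9: (20.199,-0.168) -> (21.692,2.318) [heading=59, draw]
  ]
  -- iteration 2/2 --
  BK 10.9: (21.692,2.318) -> (16.078,-7.025) [heading=59, draw]
  FD 1.3: (16.078,-7.025) -> (16.748,-5.911) [heading=59, draw]
  REPEAT 4 [
    -- iteration 1/4 --
    RT 60: heading 59 -> 359
    RT 60: heading 359 -> 299
    FD 2.9: (16.748,-5.911) -> (18.154,-8.447) [heading=299, draw]
    -- iteration 2/4 --
    RT 60: heading 299 -> 239
    RT 60: heading 239 -> 179
    FD 2.9: (18.154,-8.447) -> (15.254,-8.396) [heading=179, draw]
    -- iteration 3/4 --
    RT 60: heading 179 -> 119
    RT 60: heading 119 -> 59
    FD 2.9: (15.254,-8.396) -> (16.748,-5.911) [heading=59, draw]
    -- iteration 4/4 --
    RT 60: heading 59 -> 359
    RT 60: heading 359 -> 299
    FD 2.9: (16.748,-5.911) -> (18.154,-8.447) [heading=299, draw]
  ]
]
PD: pen down
FD 4.4: (18.154,-8.447) -> (20.287,-12.295) [heading=299, draw]
FD 3.6: (20.287,-12.295) -> (22.032,-15.444) [heading=299, draw]
Final: pos=(22.032,-15.444), heading=299, 15 segment(s) drawn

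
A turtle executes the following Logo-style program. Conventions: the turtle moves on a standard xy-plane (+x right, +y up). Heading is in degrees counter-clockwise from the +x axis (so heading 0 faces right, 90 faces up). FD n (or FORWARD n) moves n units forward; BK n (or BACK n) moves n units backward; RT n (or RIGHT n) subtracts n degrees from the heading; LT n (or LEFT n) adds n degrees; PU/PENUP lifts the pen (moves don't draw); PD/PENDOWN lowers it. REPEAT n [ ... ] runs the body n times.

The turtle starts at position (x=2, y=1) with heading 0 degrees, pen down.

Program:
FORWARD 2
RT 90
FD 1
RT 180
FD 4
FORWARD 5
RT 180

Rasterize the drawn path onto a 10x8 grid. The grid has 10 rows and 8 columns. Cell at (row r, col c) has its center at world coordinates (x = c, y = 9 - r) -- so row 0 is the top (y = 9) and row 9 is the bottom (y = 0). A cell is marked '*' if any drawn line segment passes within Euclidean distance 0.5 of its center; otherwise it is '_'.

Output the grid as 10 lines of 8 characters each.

Segment 0: (2,1) -> (4,1)
Segment 1: (4,1) -> (4,0)
Segment 2: (4,0) -> (4,4)
Segment 3: (4,4) -> (4,9)

Answer: ____*___
____*___
____*___
____*___
____*___
____*___
____*___
____*___
__***___
____*___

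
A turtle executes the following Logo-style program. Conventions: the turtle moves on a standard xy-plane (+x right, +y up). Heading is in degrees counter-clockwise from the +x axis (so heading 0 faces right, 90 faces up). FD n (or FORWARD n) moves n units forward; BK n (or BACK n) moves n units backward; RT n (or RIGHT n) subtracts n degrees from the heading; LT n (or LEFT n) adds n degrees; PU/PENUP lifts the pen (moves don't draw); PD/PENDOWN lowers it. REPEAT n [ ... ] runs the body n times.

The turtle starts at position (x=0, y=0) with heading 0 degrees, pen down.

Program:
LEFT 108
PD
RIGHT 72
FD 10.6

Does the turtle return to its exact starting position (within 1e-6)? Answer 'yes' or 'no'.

Executing turtle program step by step:
Start: pos=(0,0), heading=0, pen down
LT 108: heading 0 -> 108
PD: pen down
RT 72: heading 108 -> 36
FD 10.6: (0,0) -> (8.576,6.231) [heading=36, draw]
Final: pos=(8.576,6.231), heading=36, 1 segment(s) drawn

Start position: (0, 0)
Final position: (8.576, 6.231)
Distance = 10.6; >= 1e-6 -> NOT closed

Answer: no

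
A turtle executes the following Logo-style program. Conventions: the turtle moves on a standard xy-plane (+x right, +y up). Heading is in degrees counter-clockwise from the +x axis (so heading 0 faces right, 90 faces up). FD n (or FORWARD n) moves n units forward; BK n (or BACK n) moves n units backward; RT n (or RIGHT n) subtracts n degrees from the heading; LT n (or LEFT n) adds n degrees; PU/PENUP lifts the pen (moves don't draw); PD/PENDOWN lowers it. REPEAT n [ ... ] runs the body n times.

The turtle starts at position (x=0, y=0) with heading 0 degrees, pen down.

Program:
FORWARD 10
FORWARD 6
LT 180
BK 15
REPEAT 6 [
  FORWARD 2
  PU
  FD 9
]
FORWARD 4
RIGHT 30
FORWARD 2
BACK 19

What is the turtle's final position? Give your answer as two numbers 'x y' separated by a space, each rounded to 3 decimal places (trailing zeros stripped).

Executing turtle program step by step:
Start: pos=(0,0), heading=0, pen down
FD 10: (0,0) -> (10,0) [heading=0, draw]
FD 6: (10,0) -> (16,0) [heading=0, draw]
LT 180: heading 0 -> 180
BK 15: (16,0) -> (31,0) [heading=180, draw]
REPEAT 6 [
  -- iteration 1/6 --
  FD 2: (31,0) -> (29,0) [heading=180, draw]
  PU: pen up
  FD 9: (29,0) -> (20,0) [heading=180, move]
  -- iteration 2/6 --
  FD 2: (20,0) -> (18,0) [heading=180, move]
  PU: pen up
  FD 9: (18,0) -> (9,0) [heading=180, move]
  -- iteration 3/6 --
  FD 2: (9,0) -> (7,0) [heading=180, move]
  PU: pen up
  FD 9: (7,0) -> (-2,0) [heading=180, move]
  -- iteration 4/6 --
  FD 2: (-2,0) -> (-4,0) [heading=180, move]
  PU: pen up
  FD 9: (-4,0) -> (-13,0) [heading=180, move]
  -- iteration 5/6 --
  FD 2: (-13,0) -> (-15,0) [heading=180, move]
  PU: pen up
  FD 9: (-15,0) -> (-24,0) [heading=180, move]
  -- iteration 6/6 --
  FD 2: (-24,0) -> (-26,0) [heading=180, move]
  PU: pen up
  FD 9: (-26,0) -> (-35,0) [heading=180, move]
]
FD 4: (-35,0) -> (-39,0) [heading=180, move]
RT 30: heading 180 -> 150
FD 2: (-39,0) -> (-40.732,1) [heading=150, move]
BK 19: (-40.732,1) -> (-24.278,-8.5) [heading=150, move]
Final: pos=(-24.278,-8.5), heading=150, 4 segment(s) drawn

Answer: -24.278 -8.5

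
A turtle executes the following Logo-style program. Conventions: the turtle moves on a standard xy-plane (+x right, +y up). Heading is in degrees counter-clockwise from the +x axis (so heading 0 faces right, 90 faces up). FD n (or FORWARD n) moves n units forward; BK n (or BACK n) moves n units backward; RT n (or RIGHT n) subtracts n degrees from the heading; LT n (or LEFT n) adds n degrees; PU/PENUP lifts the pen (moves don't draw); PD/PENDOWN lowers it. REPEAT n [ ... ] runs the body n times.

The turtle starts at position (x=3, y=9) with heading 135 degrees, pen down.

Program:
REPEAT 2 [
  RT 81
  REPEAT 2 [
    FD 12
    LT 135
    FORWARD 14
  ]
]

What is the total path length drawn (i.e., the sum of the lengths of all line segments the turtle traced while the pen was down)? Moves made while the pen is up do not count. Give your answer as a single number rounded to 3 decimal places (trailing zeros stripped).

Executing turtle program step by step:
Start: pos=(3,9), heading=135, pen down
REPEAT 2 [
  -- iteration 1/2 --
  RT 81: heading 135 -> 54
  REPEAT 2 [
    -- iteration 1/2 --
    FD 12: (3,9) -> (10.053,18.708) [heading=54, draw]
    LT 135: heading 54 -> 189
    FD 14: (10.053,18.708) -> (-3.774,16.518) [heading=189, draw]
    -- iteration 2/2 --
    FD 12: (-3.774,16.518) -> (-15.626,14.641) [heading=189, draw]
    LT 135: heading 189 -> 324
    FD 14: (-15.626,14.641) -> (-4.3,6.412) [heading=324, draw]
  ]
  -- iteration 2/2 --
  RT 81: heading 324 -> 243
  REPEAT 2 [
    -- iteration 1/2 --
    FD 12: (-4.3,6.412) -> (-9.748,-4.28) [heading=243, draw]
    LT 135: heading 243 -> 18
    FD 14: (-9.748,-4.28) -> (3.567,0.046) [heading=18, draw]
    -- iteration 2/2 --
    FD 12: (3.567,0.046) -> (14.979,3.754) [heading=18, draw]
    LT 135: heading 18 -> 153
    FD 14: (14.979,3.754) -> (2.505,10.11) [heading=153, draw]
  ]
]
Final: pos=(2.505,10.11), heading=153, 8 segment(s) drawn

Segment lengths:
  seg 1: (3,9) -> (10.053,18.708), length = 12
  seg 2: (10.053,18.708) -> (-3.774,16.518), length = 14
  seg 3: (-3.774,16.518) -> (-15.626,14.641), length = 12
  seg 4: (-15.626,14.641) -> (-4.3,6.412), length = 14
  seg 5: (-4.3,6.412) -> (-9.748,-4.28), length = 12
  seg 6: (-9.748,-4.28) -> (3.567,0.046), length = 14
  seg 7: (3.567,0.046) -> (14.979,3.754), length = 12
  seg 8: (14.979,3.754) -> (2.505,10.11), length = 14
Total = 104

Answer: 104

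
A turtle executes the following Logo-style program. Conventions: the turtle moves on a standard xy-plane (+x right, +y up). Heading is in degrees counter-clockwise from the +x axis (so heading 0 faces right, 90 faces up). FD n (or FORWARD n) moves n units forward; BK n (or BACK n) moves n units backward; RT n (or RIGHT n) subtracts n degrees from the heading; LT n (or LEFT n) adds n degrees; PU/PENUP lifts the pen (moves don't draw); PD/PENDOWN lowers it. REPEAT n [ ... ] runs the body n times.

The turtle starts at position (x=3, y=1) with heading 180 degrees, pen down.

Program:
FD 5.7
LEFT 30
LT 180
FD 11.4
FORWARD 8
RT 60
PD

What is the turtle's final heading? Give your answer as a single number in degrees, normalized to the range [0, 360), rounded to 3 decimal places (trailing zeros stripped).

Answer: 330

Derivation:
Executing turtle program step by step:
Start: pos=(3,1), heading=180, pen down
FD 5.7: (3,1) -> (-2.7,1) [heading=180, draw]
LT 30: heading 180 -> 210
LT 180: heading 210 -> 30
FD 11.4: (-2.7,1) -> (7.173,6.7) [heading=30, draw]
FD 8: (7.173,6.7) -> (14.101,10.7) [heading=30, draw]
RT 60: heading 30 -> 330
PD: pen down
Final: pos=(14.101,10.7), heading=330, 3 segment(s) drawn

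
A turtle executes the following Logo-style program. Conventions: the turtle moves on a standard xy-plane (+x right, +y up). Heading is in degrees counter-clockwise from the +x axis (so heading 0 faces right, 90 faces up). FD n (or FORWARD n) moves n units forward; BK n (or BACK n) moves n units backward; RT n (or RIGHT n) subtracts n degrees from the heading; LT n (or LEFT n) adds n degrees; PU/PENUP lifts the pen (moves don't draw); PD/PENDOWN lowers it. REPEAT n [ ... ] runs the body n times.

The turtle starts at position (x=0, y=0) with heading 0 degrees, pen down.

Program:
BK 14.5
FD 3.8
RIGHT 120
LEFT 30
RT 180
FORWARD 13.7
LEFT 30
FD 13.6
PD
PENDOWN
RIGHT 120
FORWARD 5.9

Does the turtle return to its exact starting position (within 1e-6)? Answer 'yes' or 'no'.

Executing turtle program step by step:
Start: pos=(0,0), heading=0, pen down
BK 14.5: (0,0) -> (-14.5,0) [heading=0, draw]
FD 3.8: (-14.5,0) -> (-10.7,0) [heading=0, draw]
RT 120: heading 0 -> 240
LT 30: heading 240 -> 270
RT 180: heading 270 -> 90
FD 13.7: (-10.7,0) -> (-10.7,13.7) [heading=90, draw]
LT 30: heading 90 -> 120
FD 13.6: (-10.7,13.7) -> (-17.5,25.478) [heading=120, draw]
PD: pen down
PD: pen down
RT 120: heading 120 -> 0
FD 5.9: (-17.5,25.478) -> (-11.6,25.478) [heading=0, draw]
Final: pos=(-11.6,25.478), heading=0, 5 segment(s) drawn

Start position: (0, 0)
Final position: (-11.6, 25.478)
Distance = 27.994; >= 1e-6 -> NOT closed

Answer: no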